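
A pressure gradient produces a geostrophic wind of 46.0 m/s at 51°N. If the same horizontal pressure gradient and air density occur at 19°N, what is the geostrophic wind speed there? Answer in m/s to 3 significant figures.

110 m/s

With the same pressure gradient and density, V_g ∝ 1/f ∝ 1/sin φ.
V₂ = V₁ · sin φ₁ / sin φ₂ = 46.0 × sin 51° / sin 19°
V₂ = 46.0 × 0.7771/0.3256 = 110 m/s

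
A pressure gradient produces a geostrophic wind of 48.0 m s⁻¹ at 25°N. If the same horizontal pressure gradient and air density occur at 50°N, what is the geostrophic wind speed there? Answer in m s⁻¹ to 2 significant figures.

With the same pressure gradient and density, V_g ∝ 1/f ∝ 1/sin φ.
V₂ = V₁ · sin φ₁ / sin φ₂ = 48.0 × sin 25° / sin 50°
V₂ = 48.0 × 0.4226/0.7660 = 26 m s⁻¹

26 m s⁻¹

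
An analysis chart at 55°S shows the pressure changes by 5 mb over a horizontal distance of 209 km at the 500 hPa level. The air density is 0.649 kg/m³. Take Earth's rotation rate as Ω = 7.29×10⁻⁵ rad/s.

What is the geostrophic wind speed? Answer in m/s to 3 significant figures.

Coriolis parameter at 55°S:
f = 2Ω sin φ = 2 × 7.29×10⁻⁵ × sin 55° = 1.19×10⁻⁴ s⁻¹
Pressure gradient: |∂P/∂n| = 500 Pa / 209000 m = 2.39×10⁻³ Pa/m
Geostrophic balance (pressure-gradient force = Coriolis force):
V_g = (1/(fρ)) |∂P/∂n| = 2.39×10⁻³ / (1.19×10⁻⁴ × 0.649) = 30.9 m/s

30.9 m/s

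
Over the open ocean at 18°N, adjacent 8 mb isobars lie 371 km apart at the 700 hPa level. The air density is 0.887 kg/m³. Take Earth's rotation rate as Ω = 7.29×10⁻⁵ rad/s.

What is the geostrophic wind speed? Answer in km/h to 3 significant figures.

Coriolis parameter at 18°N:
f = 2Ω sin φ = 2 × 7.29×10⁻⁵ × sin 18° = 4.51×10⁻⁵ s⁻¹
Pressure gradient: |∂P/∂n| = 800 Pa / 371000 m = 2.16×10⁻³ Pa/m
Geostrophic balance (pressure-gradient force = Coriolis force):
V_g = (1/(fρ)) |∂P/∂n| = 2.16×10⁻³ / (4.51×10⁻⁵ × 0.887) = 54.0 m/s
Converting: 54.0 m/s × 3.6 = 194 km/h

194 km/h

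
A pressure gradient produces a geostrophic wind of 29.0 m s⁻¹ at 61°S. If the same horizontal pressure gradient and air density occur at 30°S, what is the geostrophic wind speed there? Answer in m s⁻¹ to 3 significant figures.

50.7 m s⁻¹

With the same pressure gradient and density, V_g ∝ 1/f ∝ 1/sin φ.
V₂ = V₁ · sin φ₁ / sin φ₂ = 29.0 × sin 61° / sin 30°
V₂ = 29.0 × 0.8746/0.5000 = 50.7 m s⁻¹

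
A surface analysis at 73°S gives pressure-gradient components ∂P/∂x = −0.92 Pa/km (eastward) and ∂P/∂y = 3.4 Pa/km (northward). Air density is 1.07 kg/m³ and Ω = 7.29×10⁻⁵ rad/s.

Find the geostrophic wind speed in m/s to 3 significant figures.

Coriolis parameter at 73°S:
f = 2Ω sin φ = 2 × 7.29×10⁻⁵ × sin 73° = 1.39×10⁻⁴ s⁻¹
In the Southern Hemisphere f is negative: f = −1.39×10⁻⁴ s⁻¹.
Component geostrophic relations (x east, y north):
u_g = −(1/(fρ)) ∂P/∂y,  v_g = (1/(fρ)) ∂P/∂x
u_g = −(3.4×10⁻³)/(−1.39×10⁻⁴ × 1.07) = 22.8 m/s;  v_g = (−0.92×10⁻³)/(−1.39×10⁻⁴ × 1.07) = 6.17 m/s
|V_g| = √(u_g² + v_g²) = 23.6 m/s

23.6 m/s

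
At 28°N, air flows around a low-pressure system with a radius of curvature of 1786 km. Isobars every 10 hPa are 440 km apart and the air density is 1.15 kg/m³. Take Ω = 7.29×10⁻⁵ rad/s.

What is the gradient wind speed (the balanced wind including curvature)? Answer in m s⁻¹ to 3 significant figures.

24.1 m s⁻¹

Coriolis parameter at 28°N:
f = 2Ω sin φ = 2 × 7.29×10⁻⁵ × sin 28° = 6.84×10⁻⁵ s⁻¹
Pressure gradient: |∂P/∂n| = 1000 Pa / 440000 m = 2.27×10⁻³ Pa/m
Geostrophic speed: V_g = |∂P/∂n|/(fρ) = 2.27×10⁻³/(6.84×10⁻⁵ × 1.15) = 28.9 m/s
Around a low, centrifugal force acts outward with Coriolis, so pressure-gradient force balances both:
(1/ρ)|∂P/∂n| = fV + V²/R  →  V² + fR·V − fR·V_g = 0
With fR = 6.84×10⁻⁵ × 1786×10³ m = 122 m/s:
V = [−fR + √((fR)² + 4 fR V_g)]/2 = [−122 + √(122² + 4×122×28.9)]/2 = 24.1 m/s
Subgeostrophic (V < V_g = 28.9 m/s), as expected around a low.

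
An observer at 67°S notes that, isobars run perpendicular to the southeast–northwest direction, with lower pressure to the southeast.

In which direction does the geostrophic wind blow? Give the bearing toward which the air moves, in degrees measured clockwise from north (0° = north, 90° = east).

The pressure-gradient force points toward the southeast (bearing 135°).
Geostrophic balance: in the Southern Hemisphere the Coriolis force deflects motion to the left, so the geostrophic wind blows 90° to the left of the pressure-gradient force (low pressure on the right).
Rotating 135° by 90° counterclockwise gives 045° — the wind blows toward the northeast.

045°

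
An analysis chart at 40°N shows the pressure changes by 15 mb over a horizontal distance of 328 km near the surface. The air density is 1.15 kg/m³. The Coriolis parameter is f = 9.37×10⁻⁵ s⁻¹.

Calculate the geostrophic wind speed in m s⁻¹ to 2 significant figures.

Pressure gradient: |∂P/∂n| = 1500 Pa / 328000 m = 4.57×10⁻³ Pa/m
Geostrophic balance (pressure-gradient force = Coriolis force):
V_g = (1/(fρ)) |∂P/∂n| = 4.57×10⁻³ / (9.37×10⁻⁵ × 1.15) = 42.4 m/s

42 m s⁻¹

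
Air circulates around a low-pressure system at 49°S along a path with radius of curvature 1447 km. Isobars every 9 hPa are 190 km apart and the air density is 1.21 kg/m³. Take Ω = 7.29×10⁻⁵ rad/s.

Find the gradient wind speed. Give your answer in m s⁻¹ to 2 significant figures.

Coriolis parameter at 49°S:
f = 2Ω sin φ = 2 × 7.29×10⁻⁵ × sin 49° = 1.10×10⁻⁴ s⁻¹
Pressure gradient: |∂P/∂n| = 900 Pa / 190000 m = 4.74×10⁻³ Pa/m
Geostrophic speed: V_g = |∂P/∂n|/(fρ) = 4.74×10⁻³/(1.10×10⁻⁴ × 1.21) = 35.6 m/s
Around a low, centrifugal force acts outward with Coriolis, so pressure-gradient force balances both:
(1/ρ)|∂P/∂n| = fV + V²/R  →  V² + fR·V − fR·V_g = 0
With fR = 1.10×10⁻⁴ × 1447×10³ m = 159 m/s:
V = [−fR + √((fR)² + 4 fR V_g)]/2 = [−159 + √(159² + 4×159×35.6)]/2 = 29.9 m/s
Subgeostrophic (V < V_g = 35.6 m/s), as expected around a low.

30 m s⁻¹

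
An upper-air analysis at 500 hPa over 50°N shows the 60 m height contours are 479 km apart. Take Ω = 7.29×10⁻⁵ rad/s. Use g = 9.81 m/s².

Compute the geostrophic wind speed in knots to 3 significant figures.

Coriolis parameter at 50°N:
f = 2Ω sin φ = 2 × 7.29×10⁻⁵ × sin 50° = 1.12×10⁻⁴ s⁻¹
Height gradient: |∂Z/∂n| = 60 m / 479000 m = 1.25×10⁻⁴
On a pressure surface, geostrophic balance gives V_g = (g/f)|∂Z/∂n|:
V_g = 9.81 × 1.25×10⁻⁴ / 1.12×10⁻⁴ = 11.0 m/s
Converting: 11.0 m/s × 1.944 = 21.4 knots

21.4 knots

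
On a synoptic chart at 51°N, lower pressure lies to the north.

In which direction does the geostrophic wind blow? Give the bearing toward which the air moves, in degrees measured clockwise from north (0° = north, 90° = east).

090°

The pressure-gradient force points toward the north (bearing 000°).
Geostrophic balance: in the Northern Hemisphere the Coriolis force deflects motion to the right, so the geostrophic wind blows 90° to the right of the pressure-gradient force (low pressure on the left).
Rotating 000° by 90° clockwise gives 090° — the wind blows toward the east.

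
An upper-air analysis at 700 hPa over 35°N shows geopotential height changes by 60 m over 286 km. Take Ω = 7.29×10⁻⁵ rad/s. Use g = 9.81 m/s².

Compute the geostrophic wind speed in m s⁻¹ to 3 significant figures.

Coriolis parameter at 35°N:
f = 2Ω sin φ = 2 × 7.29×10⁻⁵ × sin 35° = 8.36×10⁻⁵ s⁻¹
Height gradient: |∂Z/∂n| = 60 m / 286000 m = 2.10×10⁻⁴
On a pressure surface, geostrophic balance gives V_g = (g/f)|∂Z/∂n|:
V_g = 9.81 × 2.10×10⁻⁴ / 8.36×10⁻⁵ = 24.6 m/s

24.6 m s⁻¹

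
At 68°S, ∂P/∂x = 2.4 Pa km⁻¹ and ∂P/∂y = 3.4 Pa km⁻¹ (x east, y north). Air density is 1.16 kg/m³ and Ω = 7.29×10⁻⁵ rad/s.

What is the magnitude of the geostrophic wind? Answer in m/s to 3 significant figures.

Coriolis parameter at 68°S:
f = 2Ω sin φ = 2 × 7.29×10⁻⁵ × sin 68° = 1.35×10⁻⁴ s⁻¹
In the Southern Hemisphere f is negative: f = −1.35×10⁻⁴ s⁻¹.
Component geostrophic relations (x east, y north):
u_g = −(1/(fρ)) ∂P/∂y,  v_g = (1/(fρ)) ∂P/∂x
u_g = −(3.4×10⁻³)/(−1.35×10⁻⁴ × 1.16) = 21.7 m/s;  v_g = (2.4×10⁻³)/(−1.35×10⁻⁴ × 1.16) = −15.3 m/s
|V_g| = √(u_g² + v_g²) = 26.5 m/s

26.5 m/s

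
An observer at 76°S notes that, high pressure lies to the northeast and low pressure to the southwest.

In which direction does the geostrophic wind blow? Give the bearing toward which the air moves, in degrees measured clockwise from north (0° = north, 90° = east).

The pressure-gradient force points toward the southwest (bearing 225°).
Geostrophic balance: in the Southern Hemisphere the Coriolis force deflects motion to the left, so the geostrophic wind blows 90° to the left of the pressure-gradient force (low pressure on the right).
Rotating 225° by 90° counterclockwise gives 135° — the wind blows toward the southeast.

135°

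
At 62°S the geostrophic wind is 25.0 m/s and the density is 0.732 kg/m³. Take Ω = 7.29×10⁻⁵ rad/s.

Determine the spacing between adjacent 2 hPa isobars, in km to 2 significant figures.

Coriolis parameter at 62°S:
f = 2Ω sin φ = 2 × 7.29×10⁻⁵ × sin 62° = 1.29×10⁻⁴ s⁻¹
Geostrophic balance rearranged: |∂P/∂n| = f ρ V_g
|∂P/∂n| = 1.29×10⁻⁴ × 0.732 × 25.0 = 2.36×10⁻³ Pa/m
Isobar spacing: Δn = ΔP/|∂P/∂n| = 200 Pa / 2.36×10⁻³ Pa/m = 84896 m ≈ 85 km

85 km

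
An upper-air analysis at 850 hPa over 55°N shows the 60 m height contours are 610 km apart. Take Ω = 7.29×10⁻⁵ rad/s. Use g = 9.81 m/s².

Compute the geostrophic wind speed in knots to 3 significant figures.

15.7 knots

Coriolis parameter at 55°N:
f = 2Ω sin φ = 2 × 7.29×10⁻⁵ × sin 55° = 1.19×10⁻⁴ s⁻¹
Height gradient: |∂Z/∂n| = 60 m / 610000 m = 9.84×10⁻⁵
On a pressure surface, geostrophic balance gives V_g = (g/f)|∂Z/∂n|:
V_g = 9.81 × 9.84×10⁻⁵ / 1.19×10⁻⁴ = 8.08 m/s
Converting: 8.08 m/s × 1.944 = 15.7 knots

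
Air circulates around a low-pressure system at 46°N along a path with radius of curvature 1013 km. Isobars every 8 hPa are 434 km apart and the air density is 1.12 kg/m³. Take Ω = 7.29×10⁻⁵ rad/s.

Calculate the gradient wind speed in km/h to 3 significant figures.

Coriolis parameter at 46°N:
f = 2Ω sin φ = 2 × 7.29×10⁻⁵ × sin 46° = 1.05×10⁻⁴ s⁻¹
Pressure gradient: |∂P/∂n| = 800 Pa / 434000 m = 1.84×10⁻³ Pa/m
Geostrophic speed: V_g = |∂P/∂n|/(fρ) = 1.84×10⁻³/(1.05×10⁻⁴ × 1.12) = 15.7 m/s
Around a low, centrifugal force acts outward with Coriolis, so pressure-gradient force balances both:
(1/ρ)|∂P/∂n| = fV + V²/R  →  V² + fR·V − fR·V_g = 0
With fR = 1.05×10⁻⁴ × 1013×10³ m = 106 m/s:
V = [−fR + √((fR)² + 4 fR V_g)]/2 = [−106 + √(106² + 4×106×15.7)]/2 = 13.9 m/s
Subgeostrophic (V < V_g = 15.7 m/s), as expected around a low.
Converting: 13.9 m/s × 3.6 = 50.0 km/h

50.0 km/h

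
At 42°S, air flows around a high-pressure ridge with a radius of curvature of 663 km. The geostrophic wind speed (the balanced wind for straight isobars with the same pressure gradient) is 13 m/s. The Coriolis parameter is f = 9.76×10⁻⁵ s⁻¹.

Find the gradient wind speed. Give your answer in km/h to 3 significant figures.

Around a high, pressure-gradient force acts outward with centrifugal, so Coriolis balances both:
fV = (1/ρ)|∂P/∂n| + V²/R  →  V² − fR·V + fR·V_g = 0
With fR = 9.76×10⁻⁵ × 663×10³ m = 64.7 m/s:
V = [fR − √((fR)² − 4 fR V_g)]/2 = [64.7 − √(64.7² − 4×64.7×13)]/2 = 18 m/s
Supergeostrophic (V > V_g = 13 m/s), as expected around a high.
Converting: 18 m/s × 3.6 = 64.9 km/h

64.9 km/h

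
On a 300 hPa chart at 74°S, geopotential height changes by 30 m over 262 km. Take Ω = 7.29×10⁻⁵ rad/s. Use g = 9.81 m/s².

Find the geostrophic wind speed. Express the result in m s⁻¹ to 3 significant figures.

Coriolis parameter at 74°S:
f = 2Ω sin φ = 2 × 7.29×10⁻⁵ × sin 74° = 1.40×10⁻⁴ s⁻¹
Height gradient: |∂Z/∂n| = 30 m / 262000 m = 1.15×10⁻⁴
On a pressure surface, geostrophic balance gives V_g = (g/f)|∂Z/∂n|:
V_g = 9.81 × 1.15×10⁻⁴ / 1.40×10⁻⁴ = 8.01 m/s

8.01 m s⁻¹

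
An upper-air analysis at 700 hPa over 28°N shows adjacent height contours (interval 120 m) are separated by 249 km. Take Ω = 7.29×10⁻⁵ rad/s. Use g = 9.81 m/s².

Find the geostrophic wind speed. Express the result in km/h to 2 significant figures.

250 km/h

Coriolis parameter at 28°N:
f = 2Ω sin φ = 2 × 7.29×10⁻⁵ × sin 28° = 6.84×10⁻⁵ s⁻¹
Height gradient: |∂Z/∂n| = 120 m / 249000 m = 4.82×10⁻⁴
On a pressure surface, geostrophic balance gives V_g = (g/f)|∂Z/∂n|:
V_g = 9.81 × 4.82×10⁻⁴ / 6.84×10⁻⁵ = 69.1 m/s
Converting: 69.1 m/s × 3.6 = 250 km/h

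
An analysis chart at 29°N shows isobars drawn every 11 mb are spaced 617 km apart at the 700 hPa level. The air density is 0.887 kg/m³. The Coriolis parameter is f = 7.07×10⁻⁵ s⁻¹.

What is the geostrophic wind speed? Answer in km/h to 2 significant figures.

100 km/h

Pressure gradient: |∂P/∂n| = 1100 Pa / 617000 m = 1.78×10⁻³ Pa/m
Geostrophic balance (pressure-gradient force = Coriolis force):
V_g = (1/(fρ)) |∂P/∂n| = 1.78×10⁻³ / (7.07×10⁻⁵ × 0.887) = 28.4 m/s
Converting: 28.4 m/s × 3.6 = 100 km/h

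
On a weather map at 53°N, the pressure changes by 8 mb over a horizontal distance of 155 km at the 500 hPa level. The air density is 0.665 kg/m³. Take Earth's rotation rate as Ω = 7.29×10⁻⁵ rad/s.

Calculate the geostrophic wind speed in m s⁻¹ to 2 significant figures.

Coriolis parameter at 53°N:
f = 2Ω sin φ = 2 × 7.29×10⁻⁵ × sin 53° = 1.16×10⁻⁴ s⁻¹
Pressure gradient: |∂P/∂n| = 800 Pa / 155000 m = 5.16×10⁻³ Pa/m
Geostrophic balance (pressure-gradient force = Coriolis force):
V_g = (1/(fρ)) |∂P/∂n| = 5.16×10⁻³ / (1.16×10⁻⁴ × 0.665) = 66.7 m/s

67 m s⁻¹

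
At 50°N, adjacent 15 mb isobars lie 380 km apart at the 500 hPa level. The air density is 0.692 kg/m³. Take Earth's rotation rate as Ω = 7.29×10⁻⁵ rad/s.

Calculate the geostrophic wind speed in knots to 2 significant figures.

Coriolis parameter at 50°N:
f = 2Ω sin φ = 2 × 7.29×10⁻⁵ × sin 50° = 1.12×10⁻⁴ s⁻¹
Pressure gradient: |∂P/∂n| = 1500 Pa / 380000 m = 3.95×10⁻³ Pa/m
Geostrophic balance (pressure-gradient force = Coriolis force):
V_g = (1/(fρ)) |∂P/∂n| = 3.95×10⁻³ / (1.12×10⁻⁴ × 0.692) = 51.1 m/s
Converting: 51.1 m/s × 1.944 = 99 knots

99 knots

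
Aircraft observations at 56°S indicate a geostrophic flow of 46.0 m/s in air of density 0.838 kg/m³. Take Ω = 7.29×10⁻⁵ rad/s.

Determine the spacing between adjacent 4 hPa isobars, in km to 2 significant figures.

Coriolis parameter at 56°S:
f = 2Ω sin φ = 2 × 7.29×10⁻⁵ × sin 56° = 1.21×10⁻⁴ s⁻¹
Geostrophic balance rearranged: |∂P/∂n| = f ρ V_g
|∂P/∂n| = 1.21×10⁻⁴ × 0.838 × 46.0 = 4.66×10⁻³ Pa/m
Isobar spacing: Δn = ΔP/|∂P/∂n| = 400 Pa / 4.66×10⁻³ Pa/m = 85847 m ≈ 86 km

86 km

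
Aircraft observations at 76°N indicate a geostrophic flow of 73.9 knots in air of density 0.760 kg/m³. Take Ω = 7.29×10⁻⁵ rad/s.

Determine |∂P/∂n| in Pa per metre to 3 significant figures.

4.09×10⁻³ Pa/m

Coriolis parameter at 76°N:
f = 2Ω sin φ = 2 × 7.29×10⁻⁵ × sin 76° = 1.41×10⁻⁴ s⁻¹
Wind speed in SI: 73.9 knots = 38.0 m/s
Geostrophic balance rearranged: |∂P/∂n| = f ρ V_g
|∂P/∂n| = 1.41×10⁻⁴ × 0.760 × 38.0 = 4.09×10⁻³ Pa/m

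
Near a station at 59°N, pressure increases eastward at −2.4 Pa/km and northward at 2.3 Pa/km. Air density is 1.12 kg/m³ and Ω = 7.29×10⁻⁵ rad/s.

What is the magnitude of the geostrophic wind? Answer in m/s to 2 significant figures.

24 m/s

Coriolis parameter at 59°N:
f = 2Ω sin φ = 2 × 7.29×10⁻⁵ × sin 59° = 1.25×10⁻⁴ s⁻¹
Component geostrophic relations (x east, y north):
u_g = −(1/(fρ)) ∂P/∂y,  v_g = (1/(fρ)) ∂P/∂x
u_g = −(2.3×10⁻³)/(1.25×10⁻⁴ × 1.12) = −16.4 m/s;  v_g = (−2.4×10⁻³)/(1.25×10⁻⁴ × 1.12) = −17.1 m/s
|V_g| = √(u_g² + v_g²) = 23.7 m/s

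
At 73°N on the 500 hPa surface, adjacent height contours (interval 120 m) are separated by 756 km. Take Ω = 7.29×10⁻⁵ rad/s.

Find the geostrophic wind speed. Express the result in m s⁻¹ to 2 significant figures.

Coriolis parameter at 73°N:
f = 2Ω sin φ = 2 × 7.29×10⁻⁵ × sin 73° = 1.39×10⁻⁴ s⁻¹
Height gradient: |∂Z/∂n| = 120 m / 756000 m = 1.59×10⁻⁴
On a pressure surface, geostrophic balance gives V_g = (g/f)|∂Z/∂n|:
V_g = 9.81 × 1.59×10⁻⁴ / 1.39×10⁻⁴ = 11.2 m/s

11 m s⁻¹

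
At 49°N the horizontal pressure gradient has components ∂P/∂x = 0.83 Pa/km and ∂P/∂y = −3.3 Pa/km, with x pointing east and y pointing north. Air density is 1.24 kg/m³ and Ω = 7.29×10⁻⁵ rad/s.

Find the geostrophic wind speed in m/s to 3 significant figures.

24.9 m/s

Coriolis parameter at 49°N:
f = 2Ω sin φ = 2 × 7.29×10⁻⁵ × sin 49° = 1.10×10⁻⁴ s⁻¹
Component geostrophic relations (x east, y north):
u_g = −(1/(fρ)) ∂P/∂y,  v_g = (1/(fρ)) ∂P/∂x
u_g = −(−3.3×10⁻³)/(1.10×10⁻⁴ × 1.24) = 24.2 m/s;  v_g = (0.83×10⁻³)/(1.10×10⁻⁴ × 1.24) = 6.08 m/s
|V_g| = √(u_g² + v_g²) = 24.9 m/s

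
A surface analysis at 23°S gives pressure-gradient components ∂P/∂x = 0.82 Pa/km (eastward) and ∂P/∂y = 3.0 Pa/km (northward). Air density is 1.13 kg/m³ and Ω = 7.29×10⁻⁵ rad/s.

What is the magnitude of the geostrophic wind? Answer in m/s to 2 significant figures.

48 m/s

Coriolis parameter at 23°S:
f = 2Ω sin φ = 2 × 7.29×10⁻⁵ × sin 23° = 5.70×10⁻⁵ s⁻¹
In the Southern Hemisphere f is negative: f = −5.70×10⁻⁵ s⁻¹.
Component geostrophic relations (x east, y north):
u_g = −(1/(fρ)) ∂P/∂y,  v_g = (1/(fρ)) ∂P/∂x
u_g = −(3.0×10⁻³)/(−5.70×10⁻⁵ × 1.13) = 46.6 m/s;  v_g = (0.82×10⁻³)/(−5.70×10⁻⁵ × 1.13) = −12.7 m/s
|V_g| = √(u_g² + v_g²) = 48.3 m/s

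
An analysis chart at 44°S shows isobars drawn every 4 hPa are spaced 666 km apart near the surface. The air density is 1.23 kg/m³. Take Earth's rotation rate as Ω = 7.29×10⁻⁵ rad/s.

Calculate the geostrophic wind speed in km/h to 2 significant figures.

17 km/h

Coriolis parameter at 44°S:
f = 2Ω sin φ = 2 × 7.29×10⁻⁵ × sin 44° = 1.01×10⁻⁴ s⁻¹
Pressure gradient: |∂P/∂n| = 400 Pa / 666000 m = 6.01×10⁻⁴ Pa/m
Geostrophic balance (pressure-gradient force = Coriolis force):
V_g = (1/(fρ)) |∂P/∂n| = 6.01×10⁻⁴ / (1.01×10⁻⁴ × 1.23) = 4.82 m/s
Converting: 4.82 m/s × 3.6 = 17 km/h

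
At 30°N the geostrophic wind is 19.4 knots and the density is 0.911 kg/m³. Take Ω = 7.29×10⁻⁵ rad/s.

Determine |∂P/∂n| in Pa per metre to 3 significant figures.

Coriolis parameter at 30°N:
f = 2Ω sin φ = 2 × 7.29×10⁻⁵ × sin 30° = 7.29×10⁻⁵ s⁻¹
Wind speed in SI: 19.4 knots = 9.98 m/s
Geostrophic balance rearranged: |∂P/∂n| = f ρ V_g
|∂P/∂n| = 7.29×10⁻⁵ × 0.911 × 9.98 = 6.63×10⁻⁴ Pa/m

6.63×10⁻⁴ Pa/m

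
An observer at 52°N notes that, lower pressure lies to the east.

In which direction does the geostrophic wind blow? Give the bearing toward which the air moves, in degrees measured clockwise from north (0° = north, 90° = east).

180°

The pressure-gradient force points toward the east (bearing 090°).
Geostrophic balance: in the Northern Hemisphere the Coriolis force deflects motion to the right, so the geostrophic wind blows 90° to the right of the pressure-gradient force (low pressure on the left).
Rotating 090° by 90° clockwise gives 180° — the wind blows toward the south.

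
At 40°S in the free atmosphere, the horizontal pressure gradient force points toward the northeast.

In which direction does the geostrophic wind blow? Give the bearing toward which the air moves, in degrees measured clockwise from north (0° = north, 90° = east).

315°

The pressure-gradient force points toward the northeast (bearing 045°).
Geostrophic balance: in the Southern Hemisphere the Coriolis force deflects motion to the left, so the geostrophic wind blows 90° to the left of the pressure-gradient force (low pressure on the right).
Rotating 045° by 90° counterclockwise gives 315° — the wind blows toward the northwest.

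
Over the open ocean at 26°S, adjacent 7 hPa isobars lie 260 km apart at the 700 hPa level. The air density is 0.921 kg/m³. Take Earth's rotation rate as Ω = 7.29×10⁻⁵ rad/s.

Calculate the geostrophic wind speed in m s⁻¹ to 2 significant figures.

46 m s⁻¹

Coriolis parameter at 26°S:
f = 2Ω sin φ = 2 × 7.29×10⁻⁵ × sin 26° = 6.39×10⁻⁵ s⁻¹
Pressure gradient: |∂P/∂n| = 700 Pa / 260000 m = 2.69×10⁻³ Pa/m
Geostrophic balance (pressure-gradient force = Coriolis force):
V_g = (1/(fρ)) |∂P/∂n| = 2.69×10⁻³ / (6.39×10⁻⁵ × 0.921) = 45.7 m/s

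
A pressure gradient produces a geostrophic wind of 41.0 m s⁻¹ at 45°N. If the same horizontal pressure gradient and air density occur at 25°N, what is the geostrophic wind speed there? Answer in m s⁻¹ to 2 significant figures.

With the same pressure gradient and density, V_g ∝ 1/f ∝ 1/sin φ.
V₂ = V₁ · sin φ₁ / sin φ₂ = 41.0 × sin 45° / sin 25°
V₂ = 41.0 × 0.7071/0.4226 = 69 m s⁻¹

69 m s⁻¹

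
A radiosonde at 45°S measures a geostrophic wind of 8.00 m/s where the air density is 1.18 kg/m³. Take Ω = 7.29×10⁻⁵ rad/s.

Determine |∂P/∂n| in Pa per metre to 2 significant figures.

Coriolis parameter at 45°S:
f = 2Ω sin φ = 2 × 7.29×10⁻⁵ × sin 45° = 1.03×10⁻⁴ s⁻¹
Geostrophic balance rearranged: |∂P/∂n| = f ρ V_g
|∂P/∂n| = 1.03×10⁻⁴ × 1.18 × 8.00 = 9.73×10⁻⁴ Pa/m

9.7×10⁻⁴ Pa/m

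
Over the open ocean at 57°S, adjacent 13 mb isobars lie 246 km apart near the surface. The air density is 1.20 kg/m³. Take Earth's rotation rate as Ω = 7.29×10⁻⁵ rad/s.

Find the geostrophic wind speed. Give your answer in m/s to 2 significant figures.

Coriolis parameter at 57°S:
f = 2Ω sin φ = 2 × 7.29×10⁻⁵ × sin 57° = 1.22×10⁻⁴ s⁻¹
Pressure gradient: |∂P/∂n| = 1300 Pa / 246000 m = 5.28×10⁻³ Pa/m
Geostrophic balance (pressure-gradient force = Coriolis force):
V_g = (1/(fρ)) |∂P/∂n| = 5.28×10⁻³ / (1.22×10⁻⁴ × 1.20) = 36.0 m/s

36 m/s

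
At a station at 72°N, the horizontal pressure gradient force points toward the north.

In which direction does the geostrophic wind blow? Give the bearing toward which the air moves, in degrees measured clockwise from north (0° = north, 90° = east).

090°

The pressure-gradient force points toward the north (bearing 000°).
Geostrophic balance: in the Northern Hemisphere the Coriolis force deflects motion to the right, so the geostrophic wind blows 90° to the right of the pressure-gradient force (low pressure on the left).
Rotating 000° by 90° clockwise gives 090° — the wind blows toward the east.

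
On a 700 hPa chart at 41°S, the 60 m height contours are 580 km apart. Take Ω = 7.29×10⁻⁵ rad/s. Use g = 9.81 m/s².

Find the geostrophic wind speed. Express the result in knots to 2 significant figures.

Coriolis parameter at 41°S:
f = 2Ω sin φ = 2 × 7.29×10⁻⁵ × sin 41° = 9.57×10⁻⁵ s⁻¹
Height gradient: |∂Z/∂n| = 60 m / 580000 m = 1.03×10⁻⁴
On a pressure surface, geostrophic balance gives V_g = (g/f)|∂Z/∂n|:
V_g = 9.81 × 1.03×10⁻⁴ / 9.57×10⁻⁵ = 10.6 m/s
Converting: 10.6 m/s × 1.944 = 21 knots

21 knots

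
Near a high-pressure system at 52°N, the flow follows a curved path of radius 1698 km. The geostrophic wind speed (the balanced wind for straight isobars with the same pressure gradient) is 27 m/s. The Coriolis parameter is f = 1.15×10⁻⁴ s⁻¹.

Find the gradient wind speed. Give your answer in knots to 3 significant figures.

62.9 knots

Around a high, pressure-gradient force acts outward with centrifugal, so Coriolis balances both:
fV = (1/ρ)|∂P/∂n| + V²/R  →  V² − fR·V + fR·V_g = 0
With fR = 1.15×10⁻⁴ × 1698×10³ m = 195 m/s:
V = [fR − √((fR)² − 4 fR V_g)]/2 = [195 − √(195² − 4×195×27)]/2 = 32.4 m/s
Supergeostrophic (V > V_g = 27 m/s), as expected around a high.
Converting: 32.4 m/s × 1.944 = 62.9 knots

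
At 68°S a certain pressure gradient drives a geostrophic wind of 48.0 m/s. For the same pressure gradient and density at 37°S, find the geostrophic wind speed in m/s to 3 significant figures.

With the same pressure gradient and density, V_g ∝ 1/f ∝ 1/sin φ.
V₂ = V₁ · sin φ₁ / sin φ₂ = 48.0 × sin 68° / sin 37°
V₂ = 48.0 × 0.9272/0.6018 = 74.0 m/s

74.0 m/s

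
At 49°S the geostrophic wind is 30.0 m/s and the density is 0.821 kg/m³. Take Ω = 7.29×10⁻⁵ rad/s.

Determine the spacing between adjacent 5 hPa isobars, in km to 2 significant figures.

Coriolis parameter at 49°S:
f = 2Ω sin φ = 2 × 7.29×10⁻⁵ × sin 49° = 1.10×10⁻⁴ s⁻¹
Geostrophic balance rearranged: |∂P/∂n| = f ρ V_g
|∂P/∂n| = 1.10×10⁻⁴ × 0.821 × 30.0 = 2.71×10⁻³ Pa/m
Isobar spacing: Δn = ΔP/|∂P/∂n| = 500 Pa / 2.71×10⁻³ Pa/m = 184488 m ≈ 180 km

180 km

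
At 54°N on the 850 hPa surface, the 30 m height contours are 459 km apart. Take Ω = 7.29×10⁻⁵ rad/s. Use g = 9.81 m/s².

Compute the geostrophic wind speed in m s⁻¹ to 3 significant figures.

Coriolis parameter at 54°N:
f = 2Ω sin φ = 2 × 7.29×10⁻⁵ × sin 54° = 1.18×10⁻⁴ s⁻¹
Height gradient: |∂Z/∂n| = 30 m / 459000 m = 6.54×10⁻⁵
On a pressure surface, geostrophic balance gives V_g = (g/f)|∂Z/∂n|:
V_g = 9.81 × 6.54×10⁻⁵ / 1.18×10⁻⁴ = 5.44 m/s

5.44 m s⁻¹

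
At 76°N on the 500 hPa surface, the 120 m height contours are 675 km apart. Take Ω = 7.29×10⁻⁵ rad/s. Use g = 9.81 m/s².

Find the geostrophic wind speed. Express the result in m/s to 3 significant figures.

Coriolis parameter at 76°N:
f = 2Ω sin φ = 2 × 7.29×10⁻⁵ × sin 76° = 1.41×10⁻⁴ s⁻¹
Height gradient: |∂Z/∂n| = 120 m / 675000 m = 1.78×10⁻⁴
On a pressure surface, geostrophic balance gives V_g = (g/f)|∂Z/∂n|:
V_g = 9.81 × 1.78×10⁻⁴ / 1.41×10⁻⁴ = 12.3 m/s

12.3 m/s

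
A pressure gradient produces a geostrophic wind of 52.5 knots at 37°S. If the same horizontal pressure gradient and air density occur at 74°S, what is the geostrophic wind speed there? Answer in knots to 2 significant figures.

With the same pressure gradient and density, V_g ∝ 1/f ∝ 1/sin φ.
V₂ = V₁ · sin φ₁ / sin φ₂ = 52.5 × sin 37° / sin 74°
V₂ = 52.5 × 0.6018/0.9613 = 33 knots

33 knots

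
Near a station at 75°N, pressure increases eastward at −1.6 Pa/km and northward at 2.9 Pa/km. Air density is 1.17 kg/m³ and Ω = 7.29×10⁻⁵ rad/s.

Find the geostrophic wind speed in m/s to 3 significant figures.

Coriolis parameter at 75°N:
f = 2Ω sin φ = 2 × 7.29×10⁻⁵ × sin 75° = 1.41×10⁻⁴ s⁻¹
Component geostrophic relations (x east, y north):
u_g = −(1/(fρ)) ∂P/∂y,  v_g = (1/(fρ)) ∂P/∂x
u_g = −(2.9×10⁻³)/(1.41×10⁻⁴ × 1.17) = −17.6 m/s;  v_g = (−1.6×10⁻³)/(1.41×10⁻⁴ × 1.17) = −9.71 m/s
|V_g| = √(u_g² + v_g²) = 20.1 m/s

20.1 m/s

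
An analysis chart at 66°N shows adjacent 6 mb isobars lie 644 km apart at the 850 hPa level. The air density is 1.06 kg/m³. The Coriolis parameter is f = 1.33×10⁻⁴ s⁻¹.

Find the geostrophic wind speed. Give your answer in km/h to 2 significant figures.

24 km/h

Pressure gradient: |∂P/∂n| = 600 Pa / 644000 m = 9.32×10⁻⁴ Pa/m
Geostrophic balance (pressure-gradient force = Coriolis force):
V_g = (1/(fρ)) |∂P/∂n| = 9.32×10⁻⁴ / (1.33×10⁻⁴ × 1.06) = 6.61 m/s
Converting: 6.61 m/s × 3.6 = 24 km/h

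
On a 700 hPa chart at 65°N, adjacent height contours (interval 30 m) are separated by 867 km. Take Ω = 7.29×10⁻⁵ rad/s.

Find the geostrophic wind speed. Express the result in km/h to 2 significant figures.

9.2 km/h

Coriolis parameter at 65°N:
f = 2Ω sin φ = 2 × 7.29×10⁻⁵ × sin 65° = 1.32×10⁻⁴ s⁻¹
Height gradient: |∂Z/∂n| = 30 m / 867000 m = 3.46×10⁻⁵
On a pressure surface, geostrophic balance gives V_g = (g/f)|∂Z/∂n|:
V_g = 9.81 × 3.46×10⁻⁵ / 1.32×10⁻⁴ = 2.57 m/s
Converting: 2.57 m/s × 3.6 = 9.2 km/h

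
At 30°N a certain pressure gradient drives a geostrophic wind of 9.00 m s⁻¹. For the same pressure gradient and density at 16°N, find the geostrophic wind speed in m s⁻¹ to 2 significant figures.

With the same pressure gradient and density, V_g ∝ 1/f ∝ 1/sin φ.
V₂ = V₁ · sin φ₁ / sin φ₂ = 9.00 × sin 30° / sin 16°
V₂ = 9.00 × 0.5000/0.2756 = 16 m s⁻¹

16 m s⁻¹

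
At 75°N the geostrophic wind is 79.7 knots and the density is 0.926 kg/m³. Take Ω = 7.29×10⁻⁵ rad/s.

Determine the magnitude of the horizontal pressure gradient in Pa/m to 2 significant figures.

Coriolis parameter at 75°N:
f = 2Ω sin φ = 2 × 7.29×10⁻⁵ × sin 75° = 1.41×10⁻⁴ s⁻¹
Wind speed in SI: 79.7 knots = 41.0 m/s
Geostrophic balance rearranged: |∂P/∂n| = f ρ V_g
|∂P/∂n| = 1.41×10⁻⁴ × 0.926 × 41.0 = 5.35×10⁻³ Pa/m

5.3×10⁻³ Pa/m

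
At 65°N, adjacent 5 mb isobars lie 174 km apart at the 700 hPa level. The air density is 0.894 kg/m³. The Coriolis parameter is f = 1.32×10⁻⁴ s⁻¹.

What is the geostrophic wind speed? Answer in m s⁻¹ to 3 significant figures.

Pressure gradient: |∂P/∂n| = 500 Pa / 174000 m = 2.87×10⁻³ Pa/m
Geostrophic balance (pressure-gradient force = Coriolis force):
V_g = (1/(fρ)) |∂P/∂n| = 2.87×10⁻³ / (1.32×10⁻⁴ × 0.894) = 24.4 m/s

24.4 m s⁻¹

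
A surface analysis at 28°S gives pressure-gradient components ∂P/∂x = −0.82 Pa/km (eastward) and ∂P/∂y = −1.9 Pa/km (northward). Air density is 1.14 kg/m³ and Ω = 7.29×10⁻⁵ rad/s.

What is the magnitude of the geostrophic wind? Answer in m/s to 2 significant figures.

Coriolis parameter at 28°S:
f = 2Ω sin φ = 2 × 7.29×10⁻⁵ × sin 28° = 6.84×10⁻⁵ s⁻¹
In the Southern Hemisphere f is negative: f = −6.84×10⁻⁵ s⁻¹.
Component geostrophic relations (x east, y north):
u_g = −(1/(fρ)) ∂P/∂y,  v_g = (1/(fρ)) ∂P/∂x
u_g = −(−1.9×10⁻³)/(−6.84×10⁻⁵ × 1.14) = −24.3 m/s;  v_g = (−0.82×10⁻³)/(−6.84×10⁻⁵ × 1.14) = 10.5 m/s
|V_g| = √(u_g² + v_g²) = 26.5 m/s

27 m/s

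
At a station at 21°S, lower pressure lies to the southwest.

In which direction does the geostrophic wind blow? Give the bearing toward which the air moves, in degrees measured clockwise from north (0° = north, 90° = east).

135°

The pressure-gradient force points toward the southwest (bearing 225°).
Geostrophic balance: in the Southern Hemisphere the Coriolis force deflects motion to the left, so the geostrophic wind blows 90° to the left of the pressure-gradient force (low pressure on the right).
Rotating 225° by 90° counterclockwise gives 135° — the wind blows toward the southeast.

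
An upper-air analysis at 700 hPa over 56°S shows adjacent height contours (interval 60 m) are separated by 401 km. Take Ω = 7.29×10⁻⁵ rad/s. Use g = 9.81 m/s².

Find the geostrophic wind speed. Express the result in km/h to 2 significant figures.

Coriolis parameter at 56°S:
f = 2Ω sin φ = 2 × 7.29×10⁻⁵ × sin 56° = 1.21×10⁻⁴ s⁻¹
Height gradient: |∂Z/∂n| = 60 m / 401000 m = 1.50×10⁻⁴
On a pressure surface, geostrophic balance gives V_g = (g/f)|∂Z/∂n|:
V_g = 9.81 × 1.50×10⁻⁴ / 1.21×10⁻⁴ = 12.1 m/s
Converting: 12.1 m/s × 3.6 = 44 km/h

44 km/h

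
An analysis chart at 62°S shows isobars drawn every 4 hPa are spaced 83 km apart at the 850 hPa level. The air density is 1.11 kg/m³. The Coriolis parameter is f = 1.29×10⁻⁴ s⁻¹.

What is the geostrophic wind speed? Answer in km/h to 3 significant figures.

Pressure gradient: |∂P/∂n| = 400 Pa / 83000 m = 4.82×10⁻³ Pa/m
Geostrophic balance (pressure-gradient force = Coriolis force):
V_g = (1/(fρ)) |∂P/∂n| = 4.82×10⁻³ / (1.29×10⁻⁴ × 1.11) = 33.7 m/s
Converting: 33.7 m/s × 3.6 = 121 km/h

121 km/h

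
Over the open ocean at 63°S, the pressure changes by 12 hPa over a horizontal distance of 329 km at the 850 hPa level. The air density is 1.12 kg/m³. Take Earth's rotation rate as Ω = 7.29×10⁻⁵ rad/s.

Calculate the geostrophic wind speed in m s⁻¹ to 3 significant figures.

25.1 m s⁻¹

Coriolis parameter at 63°S:
f = 2Ω sin φ = 2 × 7.29×10⁻⁵ × sin 63° = 1.30×10⁻⁴ s⁻¹
Pressure gradient: |∂P/∂n| = 1200 Pa / 329000 m = 3.65×10⁻³ Pa/m
Geostrophic balance (pressure-gradient force = Coriolis force):
V_g = (1/(fρ)) |∂P/∂n| = 3.65×10⁻³ / (1.30×10⁻⁴ × 1.12) = 25.1 m/s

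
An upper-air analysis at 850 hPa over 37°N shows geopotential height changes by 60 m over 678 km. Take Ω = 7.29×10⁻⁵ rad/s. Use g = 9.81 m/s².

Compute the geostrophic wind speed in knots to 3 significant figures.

Coriolis parameter at 37°N:
f = 2Ω sin φ = 2 × 7.29×10⁻⁵ × sin 37° = 8.77×10⁻⁵ s⁻¹
Height gradient: |∂Z/∂n| = 60 m / 678000 m = 8.85×10⁻⁵
On a pressure surface, geostrophic balance gives V_g = (g/f)|∂Z/∂n|:
V_g = 9.81 × 8.85×10⁻⁵ / 8.77×10⁻⁵ = 9.89 m/s
Converting: 9.89 m/s × 1.944 = 19.2 knots

19.2 knots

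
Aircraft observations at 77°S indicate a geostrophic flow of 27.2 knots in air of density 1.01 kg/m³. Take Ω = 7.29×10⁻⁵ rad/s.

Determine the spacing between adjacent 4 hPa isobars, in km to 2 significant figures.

Coriolis parameter at 77°S:
f = 2Ω sin φ = 2 × 7.29×10⁻⁵ × sin 77° = 1.42×10⁻⁴ s⁻¹
Wind speed in SI: 27.2 knots = 14.0 m/s
Geostrophic balance rearranged: |∂P/∂n| = f ρ V_g
|∂P/∂n| = 1.42×10⁻⁴ × 1.01 × 14.0 = 2.01×10⁻³ Pa/m
Isobar spacing: Δn = ΔP/|∂P/∂n| = 400 Pa / 2.01×10⁻³ Pa/m = 199228 m ≈ 200 km

200 km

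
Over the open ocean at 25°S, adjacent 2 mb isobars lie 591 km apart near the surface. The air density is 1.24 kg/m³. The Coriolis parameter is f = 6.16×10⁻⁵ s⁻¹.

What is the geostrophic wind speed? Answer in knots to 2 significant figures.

8.6 knots

Pressure gradient: |∂P/∂n| = 200 Pa / 591000 m = 3.38×10⁻⁴ Pa/m
Geostrophic balance (pressure-gradient force = Coriolis force):
V_g = (1/(fρ)) |∂P/∂n| = 3.38×10⁻⁴ / (6.16×10⁻⁵ × 1.24) = 4.43 m/s
Converting: 4.43 m/s × 1.944 = 8.6 knots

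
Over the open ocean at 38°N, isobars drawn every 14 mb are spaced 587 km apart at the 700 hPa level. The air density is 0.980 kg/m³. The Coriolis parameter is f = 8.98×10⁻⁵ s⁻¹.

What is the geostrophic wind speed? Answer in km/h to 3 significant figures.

Pressure gradient: |∂P/∂n| = 1400 Pa / 587000 m = 2.39×10⁻³ Pa/m
Geostrophic balance (pressure-gradient force = Coriolis force):
V_g = (1/(fρ)) |∂P/∂n| = 2.39×10⁻³ / (8.98×10⁻⁵ × 0.980) = 27.1 m/s
Converting: 27.1 m/s × 3.6 = 97.6 km/h

97.6 km/h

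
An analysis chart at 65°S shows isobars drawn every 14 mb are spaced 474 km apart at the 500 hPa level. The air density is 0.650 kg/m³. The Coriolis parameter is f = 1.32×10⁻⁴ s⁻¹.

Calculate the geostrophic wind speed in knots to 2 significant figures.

67 knots

Pressure gradient: |∂P/∂n| = 1400 Pa / 474000 m = 2.95×10⁻³ Pa/m
Geostrophic balance (pressure-gradient force = Coriolis force):
V_g = (1/(fρ)) |∂P/∂n| = 2.95×10⁻³ / (1.32×10⁻⁴ × 0.650) = 34.4 m/s
Converting: 34.4 m/s × 1.944 = 67 knots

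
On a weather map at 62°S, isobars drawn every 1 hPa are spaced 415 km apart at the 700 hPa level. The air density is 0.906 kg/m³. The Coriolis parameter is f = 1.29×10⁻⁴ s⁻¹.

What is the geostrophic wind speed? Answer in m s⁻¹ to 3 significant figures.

2.06 m s⁻¹

Pressure gradient: |∂P/∂n| = 100 Pa / 415000 m = 2.41×10⁻⁴ Pa/m
Geostrophic balance (pressure-gradient force = Coriolis force):
V_g = (1/(fρ)) |∂P/∂n| = 2.41×10⁻⁴ / (1.29×10⁻⁴ × 0.906) = 2.06 m/s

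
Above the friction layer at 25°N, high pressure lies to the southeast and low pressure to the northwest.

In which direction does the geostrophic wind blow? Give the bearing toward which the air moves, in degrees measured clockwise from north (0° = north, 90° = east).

The pressure-gradient force points toward the northwest (bearing 315°).
Geostrophic balance: in the Northern Hemisphere the Coriolis force deflects motion to the right, so the geostrophic wind blows 90° to the right of the pressure-gradient force (low pressure on the left).
Rotating 315° by 90° clockwise gives 045° — the wind blows toward the northeast.

045°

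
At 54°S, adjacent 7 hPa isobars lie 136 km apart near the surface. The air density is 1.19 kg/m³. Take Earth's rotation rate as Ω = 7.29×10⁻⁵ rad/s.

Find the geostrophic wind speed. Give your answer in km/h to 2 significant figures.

130 km/h

Coriolis parameter at 54°S:
f = 2Ω sin φ = 2 × 7.29×10⁻⁵ × sin 54° = 1.18×10⁻⁴ s⁻¹
Pressure gradient: |∂P/∂n| = 700 Pa / 136000 m = 5.15×10⁻³ Pa/m
Geostrophic balance (pressure-gradient force = Coriolis force):
V_g = (1/(fρ)) |∂P/∂n| = 5.15×10⁻³ / (1.18×10⁻⁴ × 1.19) = 36.7 m/s
Converting: 36.7 m/s × 3.6 = 130 km/h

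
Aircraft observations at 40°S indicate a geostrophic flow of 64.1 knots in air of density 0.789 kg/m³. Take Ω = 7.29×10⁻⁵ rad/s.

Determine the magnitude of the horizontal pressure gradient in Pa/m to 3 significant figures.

2.44×10⁻³ Pa/m

Coriolis parameter at 40°S:
f = 2Ω sin φ = 2 × 7.29×10⁻⁵ × sin 40° = 9.37×10⁻⁵ s⁻¹
Wind speed in SI: 64.1 knots = 33.0 m/s
Geostrophic balance rearranged: |∂P/∂n| = f ρ V_g
|∂P/∂n| = 9.37×10⁻⁵ × 0.789 × 33.0 = 2.44×10⁻³ Pa/m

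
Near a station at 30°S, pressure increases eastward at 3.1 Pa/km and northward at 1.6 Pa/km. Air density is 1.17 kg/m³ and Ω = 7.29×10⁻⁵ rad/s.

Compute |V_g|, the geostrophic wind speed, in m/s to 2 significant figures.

Coriolis parameter at 30°S:
f = 2Ω sin φ = 2 × 7.29×10⁻⁵ × sin 30° = 7.29×10⁻⁵ s⁻¹
In the Southern Hemisphere f is negative: f = −7.29×10⁻⁵ s⁻¹.
Component geostrophic relations (x east, y north):
u_g = −(1/(fρ)) ∂P/∂y,  v_g = (1/(fρ)) ∂P/∂x
u_g = −(1.6×10⁻³)/(−7.29×10⁻⁵ × 1.17) = 18.8 m/s;  v_g = (3.1×10⁻³)/(−7.29×10⁻⁵ × 1.17) = −36.3 m/s
|V_g| = √(u_g² + v_g²) = 40.9 m/s

41 m/s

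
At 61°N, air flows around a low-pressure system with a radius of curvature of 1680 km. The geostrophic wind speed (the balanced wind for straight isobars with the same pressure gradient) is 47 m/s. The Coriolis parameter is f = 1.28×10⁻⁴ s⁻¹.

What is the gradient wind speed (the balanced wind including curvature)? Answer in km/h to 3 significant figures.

143 km/h

Around a low, centrifugal force acts outward with Coriolis, so pressure-gradient force balances both:
(1/ρ)|∂P/∂n| = fV + V²/R  →  V² + fR·V − fR·V_g = 0
With fR = 1.28×10⁻⁴ × 1680×10³ m = 215 m/s:
V = [−fR + √((fR)² + 4 fR V_g)]/2 = [−215 + √(215² + 4×215×47)]/2 = 39.7 m/s
Subgeostrophic (V < V_g = 47 m/s), as expected around a low.
Converting: 39.7 m/s × 3.6 = 143 km/h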